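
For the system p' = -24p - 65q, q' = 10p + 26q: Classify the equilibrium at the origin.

A = [[-24,-65],[10,26]]; det(A-λI) = λ^2 - 2λ + 26.
λ = 1 ± 5i: positive real part.

unstable spiral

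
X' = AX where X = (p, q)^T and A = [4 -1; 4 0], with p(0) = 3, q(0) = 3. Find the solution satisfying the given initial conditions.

Coefficient matrix A = [[4, -1], [4, 0]].
Characteristic polynomial det(A - λI) = λ^2 - 4λ + 4 = 0.
Single eigenvalue λ = 2 with algebraic multiplicity 2.
Eigenvector v = (-1,-2); generalized eigenvector w with (A-λI)w=v is (-1,-1).
General solution: e^(2t)[C_1·v + C_2·(t·v + w)].
Applying p(0)=3, q(0)=3 gives C_1=0, C_2=-3.

p(t) = 3te^(2t) + 3e^(2t), q(t) = 6te^(2t) + 3e^(2t)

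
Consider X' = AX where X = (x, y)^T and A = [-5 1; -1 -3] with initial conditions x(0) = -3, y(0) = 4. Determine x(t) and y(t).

x(t) = 7te^(-4t) - 3e^(-4t), y(t) = 7te^(-4t) + 4e^(-4t)

Coefficient matrix A = [[-5, 1], [-1, -3]].
Characteristic polynomial det(A - λI) = λ^2 + 8λ + 16 = 0.
Single eigenvalue λ = -4 with algebraic multiplicity 2.
Eigenvector v = (1,1); generalized eigenvector w with (A-λI)w=v is (2,3).
General solution: e^(-4t)[K_1·v + K_2·(t·v + w)].
Applying x(0)=-3, y(0)=4 gives K_1=-17, K_2=7.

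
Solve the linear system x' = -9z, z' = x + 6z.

x(t) = 3C_1e^(3t) + 3C_2te^(3t) + 2C_2e^(3t), z(t) = -C_1e^(3t) - C_2te^(3t) - C_2e^(3t)

Coefficient matrix A = [[0, -9], [1, 6]].
Characteristic polynomial det(A - λI) = λ^2 - 6λ + 9 = 0.
Single eigenvalue λ = 3 with algebraic multiplicity 2.
Eigenvector v = (3,-1); generalized eigenvector w with (A-λI)w=v is (2,-1).
General solution: e^(3t)[C_1·v + C_2·(t·v + w)].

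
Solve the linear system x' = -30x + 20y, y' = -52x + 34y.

Coefficient matrix A = [[-30, 20], [-52, 34]].
Characteristic polynomial det(A - λI) = λ^2 - 4λ + 20 = 0.
Eigenvalues λ = 2 ± 4i (complex conjugate pair).
For λ=2+4i: an eigenvector is (-2,-3) - i(1,2) = (-2 - i, -3 - 2i).
A real fundamental pair from Re and Im of e^((2+4i)t)v: X_1 = e^(2t)(cos(4t)·(-2,-3) + sin(4t)·(1,2)), X_2 = e^(2t)(sin(4t)·(-2,-3) - cos(4t)·(1,2)).
General solution: c_1X_1 + c_2X_2.

x(t) = c_1e^(2t)sin(4t) - 2c_1e^(2t)cos(4t) - 2c_2e^(2t)sin(4t) - c_2e^(2t)cos(4t), y(t) = 2c_1e^(2t)sin(4t) - 3c_1e^(2t)cos(4t) - 3c_2e^(2t)sin(4t) - 2c_2e^(2t)cos(4t)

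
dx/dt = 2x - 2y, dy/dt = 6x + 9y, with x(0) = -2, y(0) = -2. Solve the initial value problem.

Coefficient matrix A = [[2, -2], [6, 9]].
Characteristic polynomial det(A - λI) = λ^2 - 11λ + 30 = 0.
Eigenvalues λ = 5, 6.
For λ=5: (A-λI) row 1 is [-3, -2], so an eigenvector is (2, -3).
For λ=6: (A-λI) row 1 is [-4, -2], so an eigenvector is (1, -2).
General solution: K_1e^(5t)(2,-3) + K_2e^(6t)(1,-2).
Applying x(0)=-2, y(0)=-2 gives K_1=-6, K_2=10.

x(t) = 10e^(6t) - 12e^(5t), y(t) = -20e^(6t) + 18e^(5t)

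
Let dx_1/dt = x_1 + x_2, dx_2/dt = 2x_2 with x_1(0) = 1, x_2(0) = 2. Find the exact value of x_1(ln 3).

A = [[1,1],[0,2]]; eigenvalues λ = 2, 1.
Eigenvectors: (-1,-1) for λ=2, (1,0) for λ=1.
From the initial condition, c_1 = -2, c_2 = -1.
x_1(ln 3) = (-2)(3^2)(-1) + (-1)(3^1)(1) = 15.

15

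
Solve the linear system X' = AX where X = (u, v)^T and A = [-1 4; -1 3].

Coefficient matrix A = [[-1, 4], [-1, 3]].
Characteristic polynomial det(A - λI) = λ^2 - 2λ + 1 = 0.
Single eigenvalue λ = 1 with algebraic multiplicity 2.
Eigenvector v = (-2,-1); generalized eigenvector w with (A-λI)w=v is (-3,-2).
General solution: e^(t)[c_1·v + c_2·(t·v + w)].

u(t) = -2c_1e^(t) - 2c_2te^(t) - 3c_2e^(t), v(t) = -c_1e^(t) - c_2te^(t) - 2c_2e^(t)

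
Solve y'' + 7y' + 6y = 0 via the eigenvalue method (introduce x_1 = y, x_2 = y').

y(t) = c_1e^(-t) + c_2e^(-6t)

Let x_1 = y, x_2 = y'. Then x_1' = x_2 and x_2' = -6x_1 - 7x_2.
A = [[0,1],[-6,-7]]; det(A-λI) = λ^2 + 7λ + 6.
Eigenvalues λ = -1, -6 with eigenvectors (1,-1), (1,-6).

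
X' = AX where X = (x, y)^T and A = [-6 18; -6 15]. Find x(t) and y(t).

x(t) = -3C_1e^(6t) + 2C_2e^(3t), y(t) = -2C_1e^(6t) + C_2e^(3t)

Coefficient matrix A = [[-6, 18], [-6, 15]].
Characteristic polynomial det(A - λI) = λ^2 - 9λ + 18 = 0.
Eigenvalues λ = 6, 3.
For λ=6: (A-λI) row 1 is [-12, 18], so an eigenvector is (-3, -2).
For λ=3: (A-λI) row 1 is [-9, 18], so an eigenvector is (2, 1).
General solution: C_1e^(6t)(-3,-2) + C_2e^(3t)(2,1).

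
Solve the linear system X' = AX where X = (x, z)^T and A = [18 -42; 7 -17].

x(t) = 2K_1e^(-3t) + 3K_2e^(4t), z(t) = K_1e^(-3t) + K_2e^(4t)

Coefficient matrix A = [[18, -42], [7, -17]].
Characteristic polynomial det(A - λI) = λ^2 - λ - 12 = 0.
Eigenvalues λ = -3, 4.
For λ=-3: (A-λI) row 1 is [21, -42], so an eigenvector is (2, 1).
For λ=4: (A-λI) row 1 is [14, -42], so an eigenvector is (3, 1).
General solution: K_1e^(-3t)(2,1) + K_2e^(4t)(3,1).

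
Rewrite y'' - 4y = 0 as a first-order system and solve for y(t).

Let x_1 = y, x_2 = y'. Then x_1' = x_2 and x_2' = 4x_1.
A = [[0,1],[4,0]]; det(A-λI) = λ^2 - 4.
Eigenvalues λ = -2, 2 with eigenvectors (1,-2), (1,2).

y(t) = C_1e^(-2t) + C_2e^(2t)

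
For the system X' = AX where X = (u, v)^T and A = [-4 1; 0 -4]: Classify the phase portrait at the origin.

stable improper node

A = [[-4,1],[0,-4]]; det(A-λI) = λ^2 + 8λ + 16.
repeated λ = -4 with a single eigenvector.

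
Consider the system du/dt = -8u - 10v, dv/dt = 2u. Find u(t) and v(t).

u(t) = -2C_1e^(-4t)sin(2t) + C_1e^(-4t)cos(2t) + C_2e^(-4t)sin(2t) + 2C_2e^(-4t)cos(2t), v(t) = C_1e^(-4t)sin(2t) - C_2e^(-4t)cos(2t)

Coefficient matrix A = [[-8, -10], [2, 0]].
Characteristic polynomial det(A - λI) = λ^2 + 8λ + 20 = 0.
Eigenvalues λ = -4 ± 2i (complex conjugate pair).
For λ=-4+2i: an eigenvector is (1,0) - i(-2,1) = (1 + 2i, 0 - i).
A real fundamental pair from Re and Im of e^((-4+2i)t)v: X_1 = e^(-4t)(cos(2t)·(1,0) + sin(2t)·(-2,1)), X_2 = e^(-4t)(sin(2t)·(1,0) - cos(2t)·(-2,1)).
General solution: C_1X_1 + C_2X_2.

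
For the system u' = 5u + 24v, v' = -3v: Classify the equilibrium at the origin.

A = [[5,24],[0,-3]]; det(A-λI) = λ^2 - 2λ - 15.
λ = 5, -3: opposite signs.

saddle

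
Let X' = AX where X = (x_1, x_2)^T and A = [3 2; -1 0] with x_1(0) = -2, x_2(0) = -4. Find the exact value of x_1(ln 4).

-152

A = [[3,2],[-1,0]]; eigenvalues λ = 1, 2.
Eigenvectors: (-1,1) for λ=1, (-2,1) for λ=2.
From the initial condition, c_1 = -10, c_2 = 6.
x_1(ln 4) = (-10)(4^1)(-1) + (6)(4^2)(-2) = -152.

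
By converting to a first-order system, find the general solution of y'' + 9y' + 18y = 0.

Let x_1 = y, x_2 = y'. Then x_1' = x_2 and x_2' = -18x_1 - 9x_2.
A = [[0,1],[-18,-9]]; det(A-λI) = λ^2 + 9λ + 18.
Eigenvalues λ = -3, -6 with eigenvectors (1,-3), (1,-6).

y(t) = C_1e^(-3t) + C_2e^(-6t)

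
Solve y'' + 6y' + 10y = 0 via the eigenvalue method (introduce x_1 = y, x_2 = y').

y(t) = K_1e^(-3t)cos(t) + K_2e^(-3t)sin(t)

Let x_1 = y, x_2 = y'. Then x_1' = x_2 and x_2' = -10x_1 - 6x_2.
A = [[0,1],[-10,-6]]; det(A-λI) = λ^2 + 6λ + 10.
Eigenvalues λ = -3 ± i.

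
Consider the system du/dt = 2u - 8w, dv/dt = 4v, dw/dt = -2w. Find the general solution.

Coefficient matrix A = [[2, 0, -8], [0, 4, 0], [0, 0, -2]].
det(A - λI) = 0 gives eigenvalues λ = 4, 2, -2.
For λ=4: eigenvector (0,1,0).
For λ=2: eigenvector (1,0,0).
For λ=-2: eigenvector (2,0,1).
General solution: c_1e^(4t)(0,1,0) + c_2e^(2t)(1,0,0) + c_3e^(-2t)(2,0,1).

u(t) = c_2e^(2t) + 2c_3e^(-2t), v(t) = c_1e^(4t), w(t) = c_3e^(-2t)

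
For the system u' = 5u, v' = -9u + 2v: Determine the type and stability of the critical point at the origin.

unstable node

A = [[5,0],[-9,2]]; det(A-λI) = λ^2 - 7λ + 10.
λ = 5, 2: both positive.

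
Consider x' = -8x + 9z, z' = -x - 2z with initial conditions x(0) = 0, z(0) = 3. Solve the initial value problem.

x(t) = 27te^(-5t), z(t) = 9te^(-5t) + 3e^(-5t)

Coefficient matrix A = [[-8, 9], [-1, -2]].
Characteristic polynomial det(A - λI) = λ^2 + 10λ + 25 = 0.
Single eigenvalue λ = -5 with algebraic multiplicity 2.
Eigenvector v = (-3,-1); generalized eigenvector w with (A-λI)w=v is (1,0).
General solution: e^(-5t)[K_1·v + K_2·(t·v + w)].
Applying x(0)=0, z(0)=3 gives K_1=-3, K_2=-9.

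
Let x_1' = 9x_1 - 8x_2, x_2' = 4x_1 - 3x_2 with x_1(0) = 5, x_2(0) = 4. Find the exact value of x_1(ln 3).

495

A = [[9,-8],[4,-3]]; eigenvalues λ = 1, 5.
Eigenvectors: (-1,-1) for λ=1, (2,1) for λ=5.
From the initial condition, c_1 = -3, c_2 = 1.
x_1(ln 3) = (-3)(3^1)(-1) + (1)(3^5)(2) = 495.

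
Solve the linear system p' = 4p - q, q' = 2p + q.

Coefficient matrix A = [[4, -1], [2, 1]].
Characteristic polynomial det(A - λI) = λ^2 - 5λ + 6 = 0.
Eigenvalues λ = 2, 3.
For λ=2: (A-λI) row 1 is [2, -1], so an eigenvector is (1, 2).
For λ=3: (A-λI) row 1 is [1, -1], so an eigenvector is (1, 1).
General solution: K_1e^(2t)(1,2) + K_2e^(3t)(1,1).

p(t) = K_1e^(2t) + K_2e^(3t), q(t) = 2K_1e^(2t) + K_2e^(3t)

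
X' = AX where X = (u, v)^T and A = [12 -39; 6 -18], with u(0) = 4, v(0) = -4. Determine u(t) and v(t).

Coefficient matrix A = [[12, -39], [6, -18]].
Characteristic polynomial det(A - λI) = λ^2 + 6λ + 18 = 0.
Eigenvalues λ = -3 ± 3i (complex conjugate pair).
For λ=-3+3i: an eigenvector is (-3,-1) - i(-2,-1) = (-3 + 2i, -1 + i).
A real fundamental pair from Re and Im of e^((-3+3i)t)v: X_1 = e^(-3t)(cos(3t)·(-3,-1) + sin(3t)·(-2,-1)), X_2 = e^(-3t)(sin(3t)·(-3,-1) - cos(3t)·(-2,-1)).
General solution: c_1X_1 + c_2X_2.
Applying u(0)=4, v(0)=-4 gives c_1=-12, c_2=-16.

u(t) = 72e^(-3t)sin(3t) + 4e^(-3t)cos(3t), v(t) = 28e^(-3t)sin(3t) - 4e^(-3t)cos(3t)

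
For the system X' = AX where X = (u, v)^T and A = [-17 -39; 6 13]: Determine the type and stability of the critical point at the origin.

stable spiral

A = [[-17,-39],[6,13]]; det(A-λI) = λ^2 + 4λ + 13.
λ = -2 ± 3i: negative real part.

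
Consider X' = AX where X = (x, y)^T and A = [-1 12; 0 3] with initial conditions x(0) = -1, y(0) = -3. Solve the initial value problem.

Coefficient matrix A = [[-1, 12], [0, 3]].
Characteristic polynomial det(A - λI) = λ^2 - 2λ - 3 = 0.
Eigenvalues λ = -1, 3.
For λ=-1: (A-λI) row 1 is [0, 12], so an eigenvector is (-1, 0).
For λ=3: (A-λI) row 1 is [-4, 12], so an eigenvector is (-3, -1).
General solution: K_1e^(-t)(-1,0) + K_2e^(3t)(-3,-1).
Applying x(0)=-1, y(0)=-3 gives K_1=-8, K_2=3.

x(t) = -9e^(3t) + 8e^(-t), y(t) = -3e^(3t)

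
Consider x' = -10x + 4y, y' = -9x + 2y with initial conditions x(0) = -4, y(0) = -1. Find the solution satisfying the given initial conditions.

x(t) = 20te^(-4t) - 4e^(-4t), y(t) = 30te^(-4t) - e^(-4t)

Coefficient matrix A = [[-10, 4], [-9, 2]].
Characteristic polynomial det(A - λI) = λ^2 + 8λ + 16 = 0.
Single eigenvalue λ = -4 with algebraic multiplicity 2.
Eigenvector v = (-2,-3); generalized eigenvector w with (A-λI)w=v is (-1,-2).
General solution: e^(-4t)[C_1·v + C_2·(t·v + w)].
Applying x(0)=-4, y(0)=-1 gives C_1=7, C_2=-10.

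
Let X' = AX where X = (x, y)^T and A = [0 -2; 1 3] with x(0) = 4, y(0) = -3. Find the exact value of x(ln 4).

40

A = [[0,-2],[1,3]]; eigenvalues λ = 2, 1.
Eigenvectors: (-1,1) for λ=2, (2,-1) for λ=1.
From the initial condition, c_1 = -2, c_2 = 1.
x(ln 4) = (-2)(4^2)(-1) + (1)(4^1)(2) = 40.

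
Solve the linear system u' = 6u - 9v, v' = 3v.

Coefficient matrix A = [[6, -9], [0, 3]].
Characteristic polynomial det(A - λI) = λ^2 - 9λ + 18 = 0.
Eigenvalues λ = 6, 3.
For λ=6: (A-λI) row 1 is [0, -9], so an eigenvector is (1, 0).
For λ=3: (A-λI) row 1 is [3, -9], so an eigenvector is (-3, -1).
General solution: c_1e^(6t)(1,0) + c_2e^(3t)(-3,-1).

u(t) = c_1e^(6t) - 3c_2e^(3t), v(t) = -c_2e^(3t)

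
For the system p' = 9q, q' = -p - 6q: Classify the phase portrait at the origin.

stable improper node

A = [[0,9],[-1,-6]]; det(A-λI) = λ^2 + 6λ + 9.
repeated λ = -3 with a single eigenvector.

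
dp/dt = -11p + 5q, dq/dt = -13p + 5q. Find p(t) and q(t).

Coefficient matrix A = [[-11, 5], [-13, 5]].
Characteristic polynomial det(A - λI) = λ^2 + 6λ + 10 = 0.
Eigenvalues λ = -3 ± i (complex conjugate pair).
For λ=-3+i: an eigenvector is (-2,-3) - i(1,2) = (-2 - i, -3 - 2i).
A real fundamental pair from Re and Im of e^((-3+i)t)v: X_1 = e^(-3t)(cos(t)·(-2,-3) + sin(t)·(1,2)), X_2 = e^(-3t)(sin(t)·(-2,-3) - cos(t)·(1,2)).
General solution: c_1X_1 + c_2X_2.

p(t) = c_1e^(-3t)sin(t) - 2c_1e^(-3t)cos(t) - 2c_2e^(-3t)sin(t) - c_2e^(-3t)cos(t), q(t) = 2c_1e^(-3t)sin(t) - 3c_1e^(-3t)cos(t) - 3c_2e^(-3t)sin(t) - 2c_2e^(-3t)cos(t)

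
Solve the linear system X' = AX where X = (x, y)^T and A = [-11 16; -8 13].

Coefficient matrix A = [[-11, 16], [-8, 13]].
Characteristic polynomial det(A - λI) = λ^2 - 2λ - 15 = 0.
Eigenvalues λ = -3, 5.
For λ=-3: (A-λI) row 1 is [-8, 16], so an eigenvector is (-2, -1).
For λ=5: (A-λI) row 1 is [-16, 16], so an eigenvector is (1, 1).
General solution: K_1e^(-3t)(-2,-1) + K_2e^(5t)(1,1).

x(t) = -2K_1e^(-3t) + K_2e^(5t), y(t) = -K_1e^(-3t) + K_2e^(5t)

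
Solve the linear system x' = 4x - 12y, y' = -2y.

x(t) = -2C_1e^(-2t) + C_2e^(4t), y(t) = -C_1e^(-2t)

Coefficient matrix A = [[4, -12], [0, -2]].
Characteristic polynomial det(A - λI) = λ^2 - 2λ - 8 = 0.
Eigenvalues λ = -2, 4.
For λ=-2: (A-λI) row 1 is [6, -12], so an eigenvector is (-2, -1).
For λ=4: (A-λI) row 1 is [0, -12], so an eigenvector is (1, 0).
General solution: C_1e^(-2t)(-2,-1) + C_2e^(4t)(1,0).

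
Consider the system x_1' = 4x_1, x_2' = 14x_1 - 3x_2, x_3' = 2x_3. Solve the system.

Coefficient matrix A = [[4, 0, 0], [14, -3, 0], [0, 0, 2]].
det(A - λI) = 0 gives eigenvalues λ = 4, -3, 2.
For λ=4: eigenvector (1,2,0).
For λ=-3: eigenvector (0,1,0).
For λ=2: eigenvector (0,0,1).
General solution: c_1e^(4t)(1,2,0) + c_2e^(-3t)(0,1,0) + c_3e^(2t)(0,0,1).

x_1(t) = c_1e^(4t), x_2(t) = 2c_1e^(4t) + c_2e^(-3t), x_3(t) = c_3e^(2t)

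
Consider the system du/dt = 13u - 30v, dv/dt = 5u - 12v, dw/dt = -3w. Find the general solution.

Coefficient matrix A = [[13, -30, 0], [5, -12, 0], [0, 0, -3]].
det(A - λI) = 0 gives eigenvalues λ = 3, -2, -3.
For λ=3: eigenvector (3,1,0).
For λ=-2: eigenvector (2,1,0).
For λ=-3: eigenvector (0,0,1).
General solution: C_1e^(3t)(3,1,0) + C_2e^(-2t)(2,1,0) + C_3e^(-3t)(0,0,1).

u(t) = 3C_1e^(3t) + 2C_2e^(-2t), v(t) = C_1e^(3t) + C_2e^(-2t), w(t) = C_3e^(-3t)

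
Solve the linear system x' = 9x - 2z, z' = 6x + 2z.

x(t) = -2c_1e^(6t) + c_2e^(5t), z(t) = -3c_1e^(6t) + 2c_2e^(5t)

Coefficient matrix A = [[9, -2], [6, 2]].
Characteristic polynomial det(A - λI) = λ^2 - 11λ + 30 = 0.
Eigenvalues λ = 6, 5.
For λ=6: (A-λI) row 1 is [3, -2], so an eigenvector is (-2, -3).
For λ=5: (A-λI) row 1 is [4, -2], so an eigenvector is (1, 2).
General solution: c_1e^(6t)(-2,-3) + c_2e^(5t)(1,2).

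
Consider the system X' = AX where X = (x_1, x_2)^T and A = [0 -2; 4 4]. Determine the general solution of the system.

x_1(t) = -c_1e^(2t)cos(2t) - c_2e^(2t)sin(2t), x_2(t) = -c_1e^(2t)sin(2t) + c_1e^(2t)cos(2t) + c_2e^(2t)sin(2t) + c_2e^(2t)cos(2t)

Coefficient matrix A = [[0, -2], [4, 4]].
Characteristic polynomial det(A - λI) = λ^2 - 4λ + 8 = 0.
Eigenvalues λ = 2 ± 2i (complex conjugate pair).
For λ=2+2i: an eigenvector is (-1,1) - i(0,-1) = (-1, 1 + i).
A real fundamental pair from Re and Im of e^((2+2i)t)v: X_1 = e^(2t)(cos(2t)·(-1,1) + sin(2t)·(0,-1)), X_2 = e^(2t)(sin(2t)·(-1,1) - cos(2t)·(0,-1)).
General solution: c_1X_1 + c_2X_2.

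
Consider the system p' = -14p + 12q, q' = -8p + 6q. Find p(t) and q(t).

p(t) = C_1e^(-2t) - 3C_2e^(-6t), q(t) = C_1e^(-2t) - 2C_2e^(-6t)

Coefficient matrix A = [[-14, 12], [-8, 6]].
Characteristic polynomial det(A - λI) = λ^2 + 8λ + 12 = 0.
Eigenvalues λ = -2, -6.
For λ=-2: (A-λI) row 1 is [-12, 12], so an eigenvector is (1, 1).
For λ=-6: (A-λI) row 1 is [-8, 12], so an eigenvector is (-3, -2).
General solution: C_1e^(-2t)(1,1) + C_2e^(-6t)(-3,-2).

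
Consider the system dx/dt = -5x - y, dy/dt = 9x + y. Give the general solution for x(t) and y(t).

Coefficient matrix A = [[-5, -1], [9, 1]].
Characteristic polynomial det(A - λI) = λ^2 + 4λ + 4 = 0.
Single eigenvalue λ = -2 with algebraic multiplicity 2.
Eigenvector v = (-1,3); generalized eigenvector w with (A-λI)w=v is (1,-2).
General solution: e^(-2t)[C_1·v + C_2·(t·v + w)].

x(t) = -C_1e^(-2t) - C_2te^(-2t) + C_2e^(-2t), y(t) = 3C_1e^(-2t) + 3C_2te^(-2t) - 2C_2e^(-2t)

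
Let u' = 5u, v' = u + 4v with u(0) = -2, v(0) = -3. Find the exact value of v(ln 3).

-567

A = [[5,0],[1,4]]; eigenvalues λ = 5, 4.
Eigenvectors: (-1,-1) for λ=5, (0,1) for λ=4.
From the initial condition, c_1 = 2, c_2 = -1.
v(ln 3) = (2)(3^5)(-1) + (-1)(3^4)(1) = -567.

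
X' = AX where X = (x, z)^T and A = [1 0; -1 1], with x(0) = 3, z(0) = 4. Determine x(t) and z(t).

Coefficient matrix A = [[1, 0], [-1, 1]].
Characteristic polynomial det(A - λI) = λ^2 - 2λ + 1 = 0.
Single eigenvalue λ = 1 with algebraic multiplicity 2.
Eigenvector v = (0,-1); generalized eigenvector w with (A-λI)w=v is (1,2).
General solution: e^(t)[c_1·v + c_2·(t·v + w)].
Applying x(0)=3, z(0)=4 gives c_1=2, c_2=3.

x(t) = 3e^(t), z(t) = -3te^(t) + 4e^(t)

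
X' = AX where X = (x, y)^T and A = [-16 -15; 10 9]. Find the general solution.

x(t) = K_1e^(-t) + 3K_2e^(-6t), y(t) = -K_1e^(-t) - 2K_2e^(-6t)

Coefficient matrix A = [[-16, -15], [10, 9]].
Characteristic polynomial det(A - λI) = λ^2 + 7λ + 6 = 0.
Eigenvalues λ = -1, -6.
For λ=-1: (A-λI) row 1 is [-15, -15], so an eigenvector is (1, -1).
For λ=-6: (A-λI) row 1 is [-10, -15], so an eigenvector is (3, -2).
General solution: K_1e^(-t)(1,-1) + K_2e^(-6t)(3,-2).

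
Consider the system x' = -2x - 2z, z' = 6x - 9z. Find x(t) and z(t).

Coefficient matrix A = [[-2, -2], [6, -9]].
Characteristic polynomial det(A - λI) = λ^2 + 11λ + 30 = 0.
Eigenvalues λ = -6, -5.
For λ=-6: (A-λI) row 1 is [4, -2], so an eigenvector is (-1, -2).
For λ=-5: (A-λI) row 1 is [3, -2], so an eigenvector is (2, 3).
General solution: K_1e^(-6t)(-1,-2) + K_2e^(-5t)(2,3).

x(t) = -K_1e^(-6t) + 2K_2e^(-5t), z(t) = -2K_1e^(-6t) + 3K_2e^(-5t)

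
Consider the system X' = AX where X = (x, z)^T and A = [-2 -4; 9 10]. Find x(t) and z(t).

Coefficient matrix A = [[-2, -4], [9, 10]].
Characteristic polynomial det(A - λI) = λ^2 - 8λ + 16 = 0.
Single eigenvalue λ = 4 with algebraic multiplicity 2.
Eigenvector v = (-2,3); generalized eigenvector w with (A-λI)w=v is (-1,2).
General solution: e^(4t)[K_1·v + K_2·(t·v + w)].

x(t) = -2K_1e^(4t) - 2K_2te^(4t) - K_2e^(4t), z(t) = 3K_1e^(4t) + 3K_2te^(4t) + 2K_2e^(4t)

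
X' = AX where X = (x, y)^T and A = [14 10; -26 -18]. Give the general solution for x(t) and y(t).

Coefficient matrix A = [[14, 10], [-26, -18]].
Characteristic polynomial det(A - λI) = λ^2 + 4λ + 8 = 0.
Eigenvalues λ = -2 ± 2i (complex conjugate pair).
For λ=-2+2i: an eigenvector is (-2,3) - i(-1,2) = (-2 + i, 3 - 2i).
A real fundamental pair from Re and Im of e^((-2+2i)t)v: X_1 = e^(-2t)(cos(2t)·(-2,3) + sin(2t)·(-1,2)), X_2 = e^(-2t)(sin(2t)·(-2,3) - cos(2t)·(-1,2)).
General solution: C_1X_1 + C_2X_2.

x(t) = -C_1e^(-2t)sin(2t) - 2C_1e^(-2t)cos(2t) - 2C_2e^(-2t)sin(2t) + C_2e^(-2t)cos(2t), y(t) = 2C_1e^(-2t)sin(2t) + 3C_1e^(-2t)cos(2t) + 3C_2e^(-2t)sin(2t) - 2C_2e^(-2t)cos(2t)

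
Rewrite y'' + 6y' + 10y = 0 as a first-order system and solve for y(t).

y(t) = C_1e^(-3t)cos(t) + C_2e^(-3t)sin(t)

Let x_1 = y, x_2 = y'. Then x_1' = x_2 and x_2' = -10x_1 - 6x_2.
A = [[0,1],[-10,-6]]; det(A-λI) = λ^2 + 6λ + 10.
Eigenvalues λ = -3 ± i.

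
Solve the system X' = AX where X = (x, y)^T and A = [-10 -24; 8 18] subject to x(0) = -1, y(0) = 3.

Coefficient matrix A = [[-10, -24], [8, 18]].
Characteristic polynomial det(A - λI) = λ^2 - 8λ + 12 = 0.
Eigenvalues λ = 6, 2.
For λ=6: (A-λI) row 1 is [-16, -24], so an eigenvector is (-3, 2).
For λ=2: (A-λI) row 1 is [-12, -24], so an eigenvector is (2, -1).
General solution: C_1e^(6t)(-3,2) + C_2e^(2t)(2,-1).
Applying x(0)=-1, y(0)=3 gives C_1=5, C_2=7.

x(t) = -15e^(6t) + 14e^(2t), y(t) = 10e^(6t) - 7e^(2t)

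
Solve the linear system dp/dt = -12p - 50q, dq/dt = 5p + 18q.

p(t) = K_1e^(3t)sin(5t) + 3K_1e^(3t)cos(5t) + 3K_2e^(3t)sin(5t) - K_2e^(3t)cos(5t), q(t) = -K_1e^(3t)cos(5t) - K_2e^(3t)sin(5t)

Coefficient matrix A = [[-12, -50], [5, 18]].
Characteristic polynomial det(A - λI) = λ^2 - 6λ + 34 = 0.
Eigenvalues λ = 3 ± 5i (complex conjugate pair).
For λ=3+5i: an eigenvector is (3,-1) - i(1,0) = (3 - i, -1).
A real fundamental pair from Re and Im of e^((3+5i)t)v: X_1 = e^(3t)(cos(5t)·(3,-1) + sin(5t)·(1,0)), X_2 = e^(3t)(sin(5t)·(3,-1) - cos(5t)·(1,0)).
General solution: K_1X_1 + K_2X_2.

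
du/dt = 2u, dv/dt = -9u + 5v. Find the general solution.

Coefficient matrix A = [[2, 0], [-9, 5]].
Characteristic polynomial det(A - λI) = λ^2 - 7λ + 10 = 0.
Eigenvalues λ = 5, 2.
For λ=5: (A-λI) row 1 is [-3, 0], so an eigenvector is (0, -1).
For λ=2: (A-λI) row 2 is [-9, 3], so an eigenvector is (1, 3).
General solution: K_1e^(5t)(0,-1) + K_2e^(2t)(1,3).

u(t) = K_2e^(2t), v(t) = -K_1e^(5t) + 3K_2e^(2t)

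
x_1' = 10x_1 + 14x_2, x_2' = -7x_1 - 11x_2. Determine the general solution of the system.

Coefficient matrix A = [[10, 14], [-7, -11]].
Characteristic polynomial det(A - λI) = λ^2 + λ - 12 = 0.
Eigenvalues λ = -4, 3.
For λ=-4: (A-λI) row 1 is [14, 14], so an eigenvector is (1, -1).
For λ=3: (A-λI) row 1 is [7, 14], so an eigenvector is (-2, 1).
General solution: c_1e^(-4t)(1,-1) + c_2e^(3t)(-2,1).

x_1(t) = c_1e^(-4t) - 2c_2e^(3t), x_2(t) = -c_1e^(-4t) + c_2e^(3t)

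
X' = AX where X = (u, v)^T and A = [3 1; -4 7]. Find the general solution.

Coefficient matrix A = [[3, 1], [-4, 7]].
Characteristic polynomial det(A - λI) = λ^2 - 10λ + 25 = 0.
Single eigenvalue λ = 5 with algebraic multiplicity 2.
Eigenvector v = (-1,-2); generalized eigenvector w with (A-λI)w=v is (2,3).
General solution: e^(5t)[c_1·v + c_2·(t·v + w)].

u(t) = -c_1e^(5t) - c_2te^(5t) + 2c_2e^(5t), v(t) = -2c_1e^(5t) - 2c_2te^(5t) + 3c_2e^(5t)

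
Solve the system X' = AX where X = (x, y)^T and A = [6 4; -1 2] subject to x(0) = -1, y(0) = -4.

x(t) = -18te^(4t) - e^(4t), y(t) = 9te^(4t) - 4e^(4t)

Coefficient matrix A = [[6, 4], [-1, 2]].
Characteristic polynomial det(A - λI) = λ^2 - 8λ + 16 = 0.
Single eigenvalue λ = 4 with algebraic multiplicity 2.
Eigenvector v = (2,-1); generalized eigenvector w with (A-λI)w=v is (-3,2).
General solution: e^(4t)[c_1·v + c_2·(t·v + w)].
Applying x(0)=-1, y(0)=-4 gives c_1=-14, c_2=-9.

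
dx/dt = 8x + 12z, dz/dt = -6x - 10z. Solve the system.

x(t) = C_1e^(-4t) + 2C_2e^(2t), z(t) = -C_1e^(-4t) - C_2e^(2t)

Coefficient matrix A = [[8, 12], [-6, -10]].
Characteristic polynomial det(A - λI) = λ^2 + 2λ - 8 = 0.
Eigenvalues λ = -4, 2.
For λ=-4: (A-λI) row 1 is [12, 12], so an eigenvector is (1, -1).
For λ=2: (A-λI) row 1 is [6, 12], so an eigenvector is (2, -1).
General solution: C_1e^(-4t)(1,-1) + C_2e^(2t)(2,-1).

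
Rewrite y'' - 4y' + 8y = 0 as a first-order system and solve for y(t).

Let x_1 = y, x_2 = y'. Then x_1' = x_2 and x_2' = -8x_1 + 4x_2.
A = [[0,1],[-8,4]]; det(A-λI) = λ^2 - 4λ + 8.
Eigenvalues λ = 2 ± 2i.

y(t) = c_1e^(2t)cos(2t) + c_2e^(2t)sin(2t)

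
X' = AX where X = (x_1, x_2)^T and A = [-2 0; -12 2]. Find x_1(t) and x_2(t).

Coefficient matrix A = [[-2, 0], [-12, 2]].
Characteristic polynomial det(A - λI) = λ^2 - 4 = 0.
Eigenvalues λ = -2, 2.
For λ=-2: (A-λI) row 2 is [-12, 4], so an eigenvector is (1, 3).
For λ=2: (A-λI) row 1 is [-4, 0], so an eigenvector is (0, -1).
General solution: C_1e^(-2t)(1,3) + C_2e^(2t)(0,-1).

x_1(t) = C_1e^(-2t), x_2(t) = 3C_1e^(-2t) - C_2e^(2t)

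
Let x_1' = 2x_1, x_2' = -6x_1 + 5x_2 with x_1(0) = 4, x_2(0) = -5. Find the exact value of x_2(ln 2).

-384

A = [[2,0],[-6,5]]; eigenvalues λ = 5, 2.
Eigenvectors: (0,-1) for λ=5, (-1,-2) for λ=2.
From the initial condition, c_1 = 13, c_2 = -4.
x_2(ln 2) = (13)(2^5)(-1) + (-4)(2^2)(-2) = -384.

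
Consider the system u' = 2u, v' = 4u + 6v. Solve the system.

Coefficient matrix A = [[2, 0], [4, 6]].
Characteristic polynomial det(A - λI) = λ^2 - 8λ + 12 = 0.
Eigenvalues λ = 6, 2.
For λ=6: (A-λI) row 1 is [-4, 0], so an eigenvector is (0, 1).
For λ=2: (A-λI) row 2 is [4, 4], so an eigenvector is (1, -1).
General solution: K_1e^(6t)(0,1) + K_2e^(2t)(1,-1).

u(t) = K_2e^(2t), v(t) = K_1e^(6t) - K_2e^(2t)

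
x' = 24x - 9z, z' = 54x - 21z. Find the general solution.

Coefficient matrix A = [[24, -9], [54, -21]].
Characteristic polynomial det(A - λI) = λ^2 - 3λ - 18 = 0.
Eigenvalues λ = -3, 6.
For λ=-3: (A-λI) row 1 is [27, -9], so an eigenvector is (-1, -3).
For λ=6: (A-λI) row 1 is [18, -9], so an eigenvector is (-1, -2).
General solution: K_1e^(-3t)(-1,-3) + K_2e^(6t)(-1,-2).

x(t) = -K_1e^(-3t) - K_2e^(6t), z(t) = -3K_1e^(-3t) - 2K_2e^(6t)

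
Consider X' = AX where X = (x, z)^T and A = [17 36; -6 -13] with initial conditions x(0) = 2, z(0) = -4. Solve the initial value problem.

x(t) = -18e^(5t) + 20e^(-t), z(t) = 6e^(5t) - 10e^(-t)

Coefficient matrix A = [[17, 36], [-6, -13]].
Characteristic polynomial det(A - λI) = λ^2 - 4λ - 5 = 0.
Eigenvalues λ = 5, -1.
For λ=5: (A-λI) row 1 is [12, 36], so an eigenvector is (3, -1).
For λ=-1: (A-λI) row 1 is [18, 36], so an eigenvector is (-2, 1).
General solution: c_1e^(5t)(3,-1) + c_2e^(-t)(-2,1).
Applying x(0)=2, z(0)=-4 gives c_1=-6, c_2=-10.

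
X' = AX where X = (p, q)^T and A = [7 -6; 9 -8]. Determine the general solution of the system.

p(t) = -2C_1e^(-2t) + C_2e^(t), q(t) = -3C_1e^(-2t) + C_2e^(t)

Coefficient matrix A = [[7, -6], [9, -8]].
Characteristic polynomial det(A - λI) = λ^2 + λ - 2 = 0.
Eigenvalues λ = -2, 1.
For λ=-2: (A-λI) row 1 is [9, -6], so an eigenvector is (-2, -3).
For λ=1: (A-λI) row 1 is [6, -6], so an eigenvector is (1, 1).
General solution: C_1e^(-2t)(-2,-3) + C_2e^(t)(1,1).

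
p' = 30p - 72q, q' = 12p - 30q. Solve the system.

p(t) = 2c_1e^(-6t) + 3c_2e^(6t), q(t) = c_1e^(-6t) + c_2e^(6t)

Coefficient matrix A = [[30, -72], [12, -30]].
Characteristic polynomial det(A - λI) = λ^2 - 36 = 0.
Eigenvalues λ = -6, 6.
For λ=-6: (A-λI) row 1 is [36, -72], so an eigenvector is (2, 1).
For λ=6: (A-λI) row 1 is [24, -72], so an eigenvector is (3, 1).
General solution: c_1e^(-6t)(2,1) + c_2e^(6t)(3,1).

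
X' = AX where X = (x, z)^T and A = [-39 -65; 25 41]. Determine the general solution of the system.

x(t) = -3c_1e^(t)sin(5t) + 2c_1e^(t)cos(5t) + 2c_2e^(t)sin(5t) + 3c_2e^(t)cos(5t), z(t) = 2c_1e^(t)sin(5t) - c_1e^(t)cos(5t) - c_2e^(t)sin(5t) - 2c_2e^(t)cos(5t)

Coefficient matrix A = [[-39, -65], [25, 41]].
Characteristic polynomial det(A - λI) = λ^2 - 2λ + 26 = 0.
Eigenvalues λ = 1 ± 5i (complex conjugate pair).
For λ=1+5i: an eigenvector is (2,-1) - i(-3,2) = (2 + 3i, -1 - 2i).
A real fundamental pair from Re and Im of e^((1+5i)t)v: X_1 = e^(t)(cos(5t)·(2,-1) + sin(5t)·(-3,2)), X_2 = e^(t)(sin(5t)·(2,-1) - cos(5t)·(-3,2)).
General solution: c_1X_1 + c_2X_2.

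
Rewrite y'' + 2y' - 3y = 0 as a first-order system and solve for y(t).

Let x_1 = y, x_2 = y'. Then x_1' = x_2 and x_2' = 3x_1 - 2x_2.
A = [[0,1],[3,-2]]; det(A-λI) = λ^2 + 2λ - 3.
Eigenvalues λ = 1, -3 with eigenvectors (1,1), (1,-3).

y(t) = c_1e^(t) + c_2e^(-3t)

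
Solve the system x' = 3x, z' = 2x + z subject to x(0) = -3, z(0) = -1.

x(t) = -3e^(3t), z(t) = -3e^(3t) + 2e^(t)

Coefficient matrix A = [[3, 0], [2, 1]].
Characteristic polynomial det(A - λI) = λ^2 - 4λ + 3 = 0.
Eigenvalues λ = 1, 3.
For λ=1: (A-λI) row 1 is [2, 0], so an eigenvector is (0, 1).
For λ=3: (A-λI) row 2 is [2, -2], so an eigenvector is (-1, -1).
General solution: K_1e^(t)(0,1) + K_2e^(3t)(-1,-1).
Applying x(0)=-3, z(0)=-1 gives K_1=2, K_2=3.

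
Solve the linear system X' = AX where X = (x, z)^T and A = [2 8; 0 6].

x(t) = -2K_1e^(6t) - K_2e^(2t), z(t) = -K_1e^(6t)

Coefficient matrix A = [[2, 8], [0, 6]].
Characteristic polynomial det(A - λI) = λ^2 - 8λ + 12 = 0.
Eigenvalues λ = 6, 2.
For λ=6: (A-λI) row 1 is [-4, 8], so an eigenvector is (-2, -1).
For λ=2: (A-λI) row 1 is [0, 8], so an eigenvector is (-1, 0).
General solution: K_1e^(6t)(-2,-1) + K_2e^(2t)(-1,0).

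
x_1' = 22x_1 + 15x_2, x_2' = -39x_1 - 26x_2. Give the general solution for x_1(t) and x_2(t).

Coefficient matrix A = [[22, 15], [-39, -26]].
Characteristic polynomial det(A - λI) = λ^2 + 4λ + 13 = 0.
Eigenvalues λ = -2 ± 3i (complex conjugate pair).
For λ=-2+3i: an eigenvector is (-1,2) - i(2,-3) = (-1 - 2i, 2 + 3i).
A real fundamental pair from Re and Im of e^((-2+3i)t)v: X_1 = e^(-2t)(cos(3t)·(-1,2) + sin(3t)·(2,-3)), X_2 = e^(-2t)(sin(3t)·(-1,2) - cos(3t)·(2,-3)).
General solution: K_1X_1 + K_2X_2.

x_1(t) = 2K_1e^(-2t)sin(3t) - K_1e^(-2t)cos(3t) - K_2e^(-2t)sin(3t) - 2K_2e^(-2t)cos(3t), x_2(t) = -3K_1e^(-2t)sin(3t) + 2K_1e^(-2t)cos(3t) + 2K_2e^(-2t)sin(3t) + 3K_2e^(-2t)cos(3t)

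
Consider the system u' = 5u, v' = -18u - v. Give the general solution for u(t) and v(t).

u(t) = C_2e^(5t), v(t) = C_1e^(-t) - 3C_2e^(5t)

Coefficient matrix A = [[5, 0], [-18, -1]].
Characteristic polynomial det(A - λI) = λ^2 - 4λ - 5 = 0.
Eigenvalues λ = -1, 5.
For λ=-1: (A-λI) row 1 is [6, 0], so an eigenvector is (0, 1).
For λ=5: (A-λI) row 2 is [-18, -6], so an eigenvector is (1, -3).
General solution: C_1e^(-t)(0,1) + C_2e^(5t)(1,-3).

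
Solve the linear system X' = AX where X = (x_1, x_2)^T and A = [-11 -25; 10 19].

x_1(t) = c_1e^(4t)sin(5t) - 2c_1e^(4t)cos(5t) - 2c_2e^(4t)sin(5t) - c_2e^(4t)cos(5t), x_2(t) = -c_1e^(4t)sin(5t) + c_1e^(4t)cos(5t) + c_2e^(4t)sin(5t) + c_2e^(4t)cos(5t)

Coefficient matrix A = [[-11, -25], [10, 19]].
Characteristic polynomial det(A - λI) = λ^2 - 8λ + 41 = 0.
Eigenvalues λ = 4 ± 5i (complex conjugate pair).
For λ=4+5i: an eigenvector is (-2,1) - i(1,-1) = (-2 - i, 1 + i).
A real fundamental pair from Re and Im of e^((4+5i)t)v: X_1 = e^(4t)(cos(5t)·(-2,1) + sin(5t)·(1,-1)), X_2 = e^(4t)(sin(5t)·(-2,1) - cos(5t)·(1,-1)).
General solution: c_1X_1 + c_2X_2.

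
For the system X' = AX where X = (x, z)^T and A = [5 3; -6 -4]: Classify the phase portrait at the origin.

saddle

A = [[5,3],[-6,-4]]; det(A-λI) = λ^2 - λ - 2.
λ = 2, -1: opposite signs.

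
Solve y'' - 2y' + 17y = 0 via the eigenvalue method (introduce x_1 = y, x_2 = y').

Let x_1 = y, x_2 = y'. Then x_1' = x_2 and x_2' = -17x_1 + 2x_2.
A = [[0,1],[-17,2]]; det(A-λI) = λ^2 - 2λ + 17.
Eigenvalues λ = 1 ± 4i.

y(t) = c_1e^(t)cos(4t) + c_2e^(t)sin(4t)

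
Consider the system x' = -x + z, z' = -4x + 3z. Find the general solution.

x(t) = K_1e^(t) + K_2te^(t), z(t) = 2K_1e^(t) + 2K_2te^(t) + K_2e^(t)

Coefficient matrix A = [[-1, 1], [-4, 3]].
Characteristic polynomial det(A - λI) = λ^2 - 2λ + 1 = 0.
Single eigenvalue λ = 1 with algebraic multiplicity 2.
Eigenvector v = (1,2); generalized eigenvector w with (A-λI)w=v is (0,1).
General solution: e^(t)[K_1·v + K_2·(t·v + w)].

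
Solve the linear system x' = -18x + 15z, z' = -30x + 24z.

x(t) = 2c_1e^(3t)sin(3t) - c_1e^(3t)cos(3t) - c_2e^(3t)sin(3t) - 2c_2e^(3t)cos(3t), z(t) = 3c_1e^(3t)sin(3t) - c_1e^(3t)cos(3t) - c_2e^(3t)sin(3t) - 3c_2e^(3t)cos(3t)

Coefficient matrix A = [[-18, 15], [-30, 24]].
Characteristic polynomial det(A - λI) = λ^2 - 6λ + 18 = 0.
Eigenvalues λ = 3 ± 3i (complex conjugate pair).
For λ=3+3i: an eigenvector is (-1,-1) - i(2,3) = (-1 - 2i, -1 - 3i).
A real fundamental pair from Re and Im of e^((3+3i)t)v: X_1 = e^(3t)(cos(3t)·(-1,-1) + sin(3t)·(2,3)), X_2 = e^(3t)(sin(3t)·(-1,-1) - cos(3t)·(2,3)).
General solution: c_1X_1 + c_2X_2.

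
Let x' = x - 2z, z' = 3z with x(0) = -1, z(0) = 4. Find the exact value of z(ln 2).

A = [[1,-2],[0,3]]; eigenvalues λ = 3, 1.
Eigenvectors: (1,-1) for λ=3, (-1,0) for λ=1.
From the initial condition, c_1 = -4, c_2 = -3.
z(ln 2) = (-4)(2^3)(-1) + (-3)(2^1)(0) = 32.

32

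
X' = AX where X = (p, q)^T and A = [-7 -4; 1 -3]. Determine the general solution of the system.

p(t) = 2K_1e^(-5t) + 2K_2te^(-5t) + 3K_2e^(-5t), q(t) = -K_1e^(-5t) - K_2te^(-5t) - 2K_2e^(-5t)

Coefficient matrix A = [[-7, -4], [1, -3]].
Characteristic polynomial det(A - λI) = λ^2 + 10λ + 25 = 0.
Single eigenvalue λ = -5 with algebraic multiplicity 2.
Eigenvector v = (2,-1); generalized eigenvector w with (A-λI)w=v is (3,-2).
General solution: e^(-5t)[K_1·v + K_2·(t·v + w)].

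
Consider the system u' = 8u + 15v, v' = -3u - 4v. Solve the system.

u(t) = -2C_1e^(2t)sin(3t) - C_1e^(2t)cos(3t) - C_2e^(2t)sin(3t) + 2C_2e^(2t)cos(3t), v(t) = C_1e^(2t)sin(3t) - C_2e^(2t)cos(3t)

Coefficient matrix A = [[8, 15], [-3, -4]].
Characteristic polynomial det(A - λI) = λ^2 - 4λ + 13 = 0.
Eigenvalues λ = 2 ± 3i (complex conjugate pair).
For λ=2+3i: an eigenvector is (-1,0) - i(-2,1) = (-1 + 2i, 0 - i).
A real fundamental pair from Re and Im of e^((2+3i)t)v: X_1 = e^(2t)(cos(3t)·(-1,0) + sin(3t)·(-2,1)), X_2 = e^(2t)(sin(3t)·(-1,0) - cos(3t)·(-2,1)).
General solution: C_1X_1 + C_2X_2.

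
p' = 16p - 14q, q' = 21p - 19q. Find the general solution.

p(t) = -2K_1e^(-5t) + K_2e^(2t), q(t) = -3K_1e^(-5t) + K_2e^(2t)

Coefficient matrix A = [[16, -14], [21, -19]].
Characteristic polynomial det(A - λI) = λ^2 + 3λ - 10 = 0.
Eigenvalues λ = -5, 2.
For λ=-5: (A-λI) row 1 is [21, -14], so an eigenvector is (-2, -3).
For λ=2: (A-λI) row 1 is [14, -14], so an eigenvector is (1, 1).
General solution: K_1e^(-5t)(-2,-3) + K_2e^(2t)(1,1).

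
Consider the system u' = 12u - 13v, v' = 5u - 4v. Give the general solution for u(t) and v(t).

Coefficient matrix A = [[12, -13], [5, -4]].
Characteristic polynomial det(A - λI) = λ^2 - 8λ + 17 = 0.
Eigenvalues λ = 4 ± i (complex conjugate pair).
For λ=4+i: an eigenvector is (3,2) - i(-2,-1) = (3 + 2i, 2 + i).
A real fundamental pair from Re and Im of e^((4+i)t)v: X_1 = e^(4t)(cos(t)·(3,2) + sin(t)·(-2,-1)), X_2 = e^(4t)(sin(t)·(3,2) - cos(t)·(-2,-1)).
General solution: c_1X_1 + c_2X_2.

u(t) = -2c_1e^(4t)sin(t) + 3c_1e^(4t)cos(t) + 3c_2e^(4t)sin(t) + 2c_2e^(4t)cos(t), v(t) = -c_1e^(4t)sin(t) + 2c_1e^(4t)cos(t) + 2c_2e^(4t)sin(t) + c_2e^(4t)cos(t)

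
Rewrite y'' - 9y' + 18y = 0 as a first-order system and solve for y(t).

y(t) = c_1e^(6t) + c_2e^(3t)

Let x_1 = y, x_2 = y'. Then x_1' = x_2 and x_2' = -18x_1 + 9x_2.
A = [[0,1],[-18,9]]; det(A-λI) = λ^2 - 9λ + 18.
Eigenvalues λ = 6, 3 with eigenvectors (1,6), (1,3).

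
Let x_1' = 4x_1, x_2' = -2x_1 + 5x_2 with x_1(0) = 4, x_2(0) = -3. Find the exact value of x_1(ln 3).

324

A = [[4,0],[-2,5]]; eigenvalues λ = 4, 5.
Eigenvectors: (-1,-2) for λ=4, (0,1) for λ=5.
From the initial condition, c_1 = -4, c_2 = -11.
x_1(ln 3) = (-4)(3^4)(-1) + (-11)(3^5)(0) = 324.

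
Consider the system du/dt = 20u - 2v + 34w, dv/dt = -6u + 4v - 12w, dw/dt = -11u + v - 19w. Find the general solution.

u(t) = -3C_1e^(-2t) - 2C_2e^(4t) - 2C_3e^(3t), v(t) = C_1e^(-2t) + C_2e^(4t), w(t) = 2C_1e^(-2t) + C_2e^(4t) + C_3e^(3t)

Coefficient matrix A = [[20, -2, 34], [-6, 4, -12], [-11, 1, -19]].
det(A - λI) = 0 gives eigenvalues λ = -2, 4, 3.
For λ=-2: eigenvector (-3,1,2).
For λ=4: eigenvector (-2,1,1).
For λ=3: eigenvector (-2,0,1).
General solution: C_1e^(-2t)(-3,1,2) + C_2e^(4t)(-2,1,1) + C_3e^(3t)(-2,0,1).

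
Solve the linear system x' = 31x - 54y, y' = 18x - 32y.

x(t) = 3K_1e^(-5t) + 2K_2e^(4t), y(t) = 2K_1e^(-5t) + K_2e^(4t)

Coefficient matrix A = [[31, -54], [18, -32]].
Characteristic polynomial det(A - λI) = λ^2 + λ - 20 = 0.
Eigenvalues λ = -5, 4.
For λ=-5: (A-λI) row 1 is [36, -54], so an eigenvector is (3, 2).
For λ=4: (A-λI) row 1 is [27, -54], so an eigenvector is (2, 1).
General solution: K_1e^(-5t)(3,2) + K_2e^(4t)(2,1).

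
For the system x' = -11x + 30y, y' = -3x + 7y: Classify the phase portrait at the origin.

A = [[-11,30],[-3,7]]; det(A-λI) = λ^2 + 4λ + 13.
λ = -2 ± 3i: negative real part.

stable spiral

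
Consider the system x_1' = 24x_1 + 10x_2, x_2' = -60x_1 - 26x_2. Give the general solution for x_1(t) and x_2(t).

Coefficient matrix A = [[24, 10], [-60, -26]].
Characteristic polynomial det(A - λI) = λ^2 + 2λ - 24 = 0.
Eigenvalues λ = 4, -6.
For λ=4: (A-λI) row 1 is [20, 10], so an eigenvector is (1, -2).
For λ=-6: (A-λI) row 1 is [30, 10], so an eigenvector is (-1, 3).
General solution: C_1e^(4t)(1,-2) + C_2e^(-6t)(-1,3).

x_1(t) = C_1e^(4t) - C_2e^(-6t), x_2(t) = -2C_1e^(4t) + 3C_2e^(-6t)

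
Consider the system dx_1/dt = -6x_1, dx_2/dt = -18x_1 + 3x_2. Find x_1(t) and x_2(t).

Coefficient matrix A = [[-6, 0], [-18, 3]].
Characteristic polynomial det(A - λI) = λ^2 + 3λ - 18 = 0.
Eigenvalues λ = 3, -6.
For λ=3: (A-λI) row 1 is [-9, 0], so an eigenvector is (0, 1).
For λ=-6: (A-λI) row 2 is [-18, 9], so an eigenvector is (1, 2).
General solution: C_1e^(3t)(0,1) + C_2e^(-6t)(1,2).

x_1(t) = C_2e^(-6t), x_2(t) = C_1e^(3t) + 2C_2e^(-6t)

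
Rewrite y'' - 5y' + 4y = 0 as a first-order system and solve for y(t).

Let x_1 = y, x_2 = y'. Then x_1' = x_2 and x_2' = -4x_1 + 5x_2.
A = [[0,1],[-4,5]]; det(A-λI) = λ^2 - 5λ + 4.
Eigenvalues λ = 1, 4 with eigenvectors (1,1), (1,4).

y(t) = K_1e^(t) + K_2e^(4t)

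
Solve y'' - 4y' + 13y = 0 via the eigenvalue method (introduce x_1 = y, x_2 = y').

Let x_1 = y, x_2 = y'. Then x_1' = x_2 and x_2' = -13x_1 + 4x_2.
A = [[0,1],[-13,4]]; det(A-λI) = λ^2 - 4λ + 13.
Eigenvalues λ = 2 ± 3i.

y(t) = c_1e^(2t)cos(3t) + c_2e^(2t)sin(3t)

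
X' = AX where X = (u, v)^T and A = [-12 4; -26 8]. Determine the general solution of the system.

u(t) = K_1e^(-2t)sin(2t) + K_1e^(-2t)cos(2t) + K_2e^(-2t)sin(2t) - K_2e^(-2t)cos(2t), v(t) = 2K_1e^(-2t)sin(2t) + 3K_1e^(-2t)cos(2t) + 3K_2e^(-2t)sin(2t) - 2K_2e^(-2t)cos(2t)

Coefficient matrix A = [[-12, 4], [-26, 8]].
Characteristic polynomial det(A - λI) = λ^2 + 4λ + 8 = 0.
Eigenvalues λ = -2 ± 2i (complex conjugate pair).
For λ=-2+2i: an eigenvector is (1,3) - i(1,2) = (1 - i, 3 - 2i).
A real fundamental pair from Re and Im of e^((-2+2i)t)v: X_1 = e^(-2t)(cos(2t)·(1,3) + sin(2t)·(1,2)), X_2 = e^(-2t)(sin(2t)·(1,3) - cos(2t)·(1,2)).
General solution: K_1X_1 + K_2X_2.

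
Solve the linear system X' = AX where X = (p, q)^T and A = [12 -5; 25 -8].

p(t) = -c_1e^(2t)cos(5t) - c_2e^(2t)sin(5t), q(t) = -c_1e^(2t)sin(5t) - 2c_1e^(2t)cos(5t) - 2c_2e^(2t)sin(5t) + c_2e^(2t)cos(5t)

Coefficient matrix A = [[12, -5], [25, -8]].
Characteristic polynomial det(A - λI) = λ^2 - 4λ + 29 = 0.
Eigenvalues λ = 2 ± 5i (complex conjugate pair).
For λ=2+5i: an eigenvector is (-1,-2) - i(0,-1) = (-1, -2 + i).
A real fundamental pair from Re and Im of e^((2+5i)t)v: X_1 = e^(2t)(cos(5t)·(-1,-2) + sin(5t)·(0,-1)), X_2 = e^(2t)(sin(5t)·(-1,-2) - cos(5t)·(0,-1)).
General solution: c_1X_1 + c_2X_2.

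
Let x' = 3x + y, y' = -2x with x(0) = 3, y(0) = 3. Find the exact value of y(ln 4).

A = [[3,1],[-2,0]]; eigenvalues λ = 2, 1.
Eigenvectors: (1,-1) for λ=2, (-1,2) for λ=1.
From the initial condition, c_1 = 9, c_2 = 6.
y(ln 4) = (9)(4^2)(-1) + (6)(4^1)(2) = -96.

-96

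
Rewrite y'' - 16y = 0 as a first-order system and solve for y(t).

Let x_1 = y, x_2 = y'. Then x_1' = x_2 and x_2' = 16x_1.
A = [[0,1],[16,0]]; det(A-λI) = λ^2 - 16.
Eigenvalues λ = -4, 4 with eigenvectors (1,-4), (1,4).

y(t) = C_1e^(-4t) + C_2e^(4t)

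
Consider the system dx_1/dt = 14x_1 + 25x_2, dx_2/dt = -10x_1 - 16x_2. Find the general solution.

x_1(t) = 2C_1e^(-t)sin(5t) - C_1e^(-t)cos(5t) - C_2e^(-t)sin(5t) - 2C_2e^(-t)cos(5t), x_2(t) = -C_1e^(-t)sin(5t) + C_1e^(-t)cos(5t) + C_2e^(-t)sin(5t) + C_2e^(-t)cos(5t)

Coefficient matrix A = [[14, 25], [-10, -16]].
Characteristic polynomial det(A - λI) = λ^2 + 2λ + 26 = 0.
Eigenvalues λ = -1 ± 5i (complex conjugate pair).
For λ=-1+5i: an eigenvector is (-1,1) - i(2,-1) = (-1 - 2i, 1 + i).
A real fundamental pair from Re and Im of e^((-1+5i)t)v: X_1 = e^(-t)(cos(5t)·(-1,1) + sin(5t)·(2,-1)), X_2 = e^(-t)(sin(5t)·(-1,1) - cos(5t)·(2,-1)).
General solution: C_1X_1 + C_2X_2.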